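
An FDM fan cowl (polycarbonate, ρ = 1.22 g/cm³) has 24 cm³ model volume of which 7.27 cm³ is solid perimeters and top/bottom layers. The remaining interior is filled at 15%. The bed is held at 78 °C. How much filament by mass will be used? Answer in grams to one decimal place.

11.9 g

Interior volume = 24 − 7.27, so 16.73 cm³.
Infill deposited: 0.15 × 16.73 → 2.5095 cm³.
Total printed volume: 7.27 + 2.5095 → 9.7795 cm³.
Mass: 9.7795 × 1.22 → 11.93099 g.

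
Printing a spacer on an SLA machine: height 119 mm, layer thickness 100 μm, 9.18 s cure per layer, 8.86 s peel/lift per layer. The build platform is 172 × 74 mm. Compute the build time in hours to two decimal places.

5.96 hours

Layers = ⌈119/0.1⌉ = 1190.
Per-layer time = 9.18 + 8.86 = 18.04 s.
Build time: 1190 × 18.04 s = 21467.6 s, i.e. 5.96 hours.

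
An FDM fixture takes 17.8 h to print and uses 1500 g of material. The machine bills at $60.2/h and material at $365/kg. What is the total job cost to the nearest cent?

$1619.06

Time charge = 60.2 × 17.8 = $1071.56.
Feedstock cost = 365 × 1500/1000, so $547.50.
Total = 1071.56 + 547.50 = $1619.06.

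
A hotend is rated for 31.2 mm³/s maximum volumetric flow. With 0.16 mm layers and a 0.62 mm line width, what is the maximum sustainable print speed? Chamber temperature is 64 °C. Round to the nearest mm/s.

A = 0.16 × 0.62, so 0.0992 mm².
v_max = Q/A = 31.2/0.0992 = 314.52 mm/s → 315 mm/s.

315 mm/s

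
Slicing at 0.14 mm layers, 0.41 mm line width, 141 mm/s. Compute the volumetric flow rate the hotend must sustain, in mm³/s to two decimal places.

8.09

A = 0.14 × 0.41, so 0.0574 mm².
Q = v·A = 141 × 0.0574 = 8.09 mm³/s.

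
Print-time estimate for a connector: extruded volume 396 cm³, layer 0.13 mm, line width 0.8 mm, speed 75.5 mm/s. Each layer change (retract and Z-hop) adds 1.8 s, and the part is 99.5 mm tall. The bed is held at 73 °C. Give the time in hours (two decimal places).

Line area: 0.13 × 0.8 → 0.104 mm².
Total extruded path = 396000/0.104 = 3807692.3 mm.
Extrusion time = 3807692.3 / 75.5, so 50433 s.
Number of layers: 99.5 / 0.13 → 766 (rounded up).
Layer-change overhead = 766 × 1.8 = 1378.8 s.
Altogether 50433 + 1378.8 = 51811.8 s, i.e. 14.39 hours.

14.39 hours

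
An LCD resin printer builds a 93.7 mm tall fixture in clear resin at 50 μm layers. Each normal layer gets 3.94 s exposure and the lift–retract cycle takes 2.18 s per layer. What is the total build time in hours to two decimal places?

3.19 hours

Number of layers: 93.7 / 0.05 → 1874 (rounded up).
Cycle time = 3.94 + 2.18 = 6.12 s.
Build time: 1874 × 6.12 s = 11468.88 s, i.e. 3.19 hours.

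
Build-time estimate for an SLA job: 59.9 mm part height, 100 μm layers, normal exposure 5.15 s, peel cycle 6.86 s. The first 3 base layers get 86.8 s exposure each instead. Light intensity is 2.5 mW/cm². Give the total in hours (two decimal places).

Number of layers: 59.9 / 0.1 → 599 (rounded up).
Base layers = 3 × (86.8 + 6.86) = 280.98 s.
Regular layers: 596 × (5.15 + 6.86) → 7157.96 s.
Sum: 280.98 + 7157.96 = 7438.94 s → 2.07 hours.

2.07 hours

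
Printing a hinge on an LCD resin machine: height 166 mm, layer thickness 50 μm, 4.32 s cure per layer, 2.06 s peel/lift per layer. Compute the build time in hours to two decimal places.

Number of layers: 166 / 0.05 → 3320 (rounded up).
Cycle time = 4.32 + 2.06 = 6.38 s.
Total = 3320 × 6.38 = 21181.6 s = 5.88 hours.

5.88 hours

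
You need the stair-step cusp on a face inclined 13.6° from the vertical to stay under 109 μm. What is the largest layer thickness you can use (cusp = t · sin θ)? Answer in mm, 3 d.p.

Layer height = cusp / sin(13.6°) = 0.109 / 0.2351 = 0.464 mm.

0.464 mm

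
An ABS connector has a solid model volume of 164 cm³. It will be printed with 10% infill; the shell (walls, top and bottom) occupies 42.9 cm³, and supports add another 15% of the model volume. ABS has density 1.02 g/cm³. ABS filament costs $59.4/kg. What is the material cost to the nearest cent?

Interior volume = 164 − 42.9, so 121.1 cm³.
Infill volume: 0.10 × 121.1 → 12.11 cm³.
Support = 0.15 × 164 = 24.6 cm³.
Total extruded: 42.9 + 12.11 + 24.6 → 79.61 cm³.
Mass: 79.61 × 1.02 → 81.2022 g.
Cost = 81.2022 g / 1000 × $59.4/kg = $4.82.

$4.82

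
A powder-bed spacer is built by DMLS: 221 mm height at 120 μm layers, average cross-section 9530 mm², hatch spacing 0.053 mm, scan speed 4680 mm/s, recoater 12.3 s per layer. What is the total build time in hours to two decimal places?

Number of layers: 221 / 0.12 → 1842 (rounded up).
Scan path per layer = 9530 / 0.053, so 179811.3 mm.
Per-layer scan time = 179811.3 / 4680 = 38.4212 s.
Layer cycle = 38.4212 + 12.3, so 50.7212 s.
Build time = 1842 × 50.7212 = 93428.4504 s = 25.95 hours.

25.95 hours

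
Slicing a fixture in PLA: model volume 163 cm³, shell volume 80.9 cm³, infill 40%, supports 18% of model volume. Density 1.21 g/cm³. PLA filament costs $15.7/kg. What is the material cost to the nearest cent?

$2.72

Interior volume: 163 − 80.9 → 82.1 cm³.
Deposited infill = 0.40 × 82.1 = 32.84 cm³.
Support: 0.18 × 163 → 29.34 cm³.
Total extruded = 80.9 + 32.84 + 29.34 = 143.08 cm³.
Mass: 143.08 × 1.21 → 173.1268 g.
Cost = 173.1268 g / 1000 × $15.7/kg = $2.72.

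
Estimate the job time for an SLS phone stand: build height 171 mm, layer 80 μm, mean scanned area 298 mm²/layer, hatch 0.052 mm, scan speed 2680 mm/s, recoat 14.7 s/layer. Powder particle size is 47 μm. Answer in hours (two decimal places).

Layer count = ceil(171 / 0.08) = 2138.
Scan path per layer = 298 / 0.052, so 5730.8 mm.
Scan time per layer = 5730.8 / 2680, so 2.1384 s.
Time per layer = 2.1384 + 14.7, so 16.8384 s.
Build time = 2138 × 16.8384 = 36000.4992 s = 10.00 hours.

10.00 hours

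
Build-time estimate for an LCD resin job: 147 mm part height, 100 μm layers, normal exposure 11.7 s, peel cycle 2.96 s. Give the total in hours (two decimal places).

5.99 hours

Layer count = ceil(147 / 0.1) = 1470.
Cycle time: 11.7 + 2.96 → 14.66 s.
Total = 1470 × 14.66 = 21550.2 s = 5.99 hours.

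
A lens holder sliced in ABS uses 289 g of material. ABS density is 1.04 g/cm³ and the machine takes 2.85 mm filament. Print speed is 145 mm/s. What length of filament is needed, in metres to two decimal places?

Extruded volume: 289/1.04 = 277.8846 cm³ (277884.6 mm³).
A = π r² = π × 1.425² = 6.3794 mm².
Length = 277884.6 / 6.3794 = 43559.68 mm = 43.56 m.

43.56 m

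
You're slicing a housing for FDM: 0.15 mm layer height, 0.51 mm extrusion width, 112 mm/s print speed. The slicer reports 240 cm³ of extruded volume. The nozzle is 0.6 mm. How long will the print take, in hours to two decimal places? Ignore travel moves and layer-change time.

Extrusion cross-section = 0.15 × 0.51 = 0.0765 mm².
Total extruded path = 240000/0.0765 = 3137254.9 mm.
Print-move time: 3137254.9 / 112 → 28011.2 s.
28011.2 s = 7.78 hours.

7.78 hours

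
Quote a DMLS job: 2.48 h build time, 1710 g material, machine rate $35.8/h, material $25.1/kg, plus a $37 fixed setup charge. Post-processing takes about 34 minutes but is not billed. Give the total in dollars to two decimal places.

Machine cost: 35.8 × 2.48 → $88.784.
Feedstock cost: 25.1 × 1710/1000 → $42.921.
Adding setup: 88.784 + 42.921 + 37 → 168.705 ≈ $168.71.

$168.71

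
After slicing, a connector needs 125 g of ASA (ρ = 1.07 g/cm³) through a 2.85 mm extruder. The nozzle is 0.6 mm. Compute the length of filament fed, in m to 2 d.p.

Volume = 125 g / 1.07 g·cm⁻³ = 116.8224 cm³ = 116822.4 mm³.
Cross-section of 2.85 mm filament: π·(2.85/2)² = 6.3794 mm².
Length = 116822.4 / 6.3794 = 18312.44 mm = 18.31 m.

18.31 m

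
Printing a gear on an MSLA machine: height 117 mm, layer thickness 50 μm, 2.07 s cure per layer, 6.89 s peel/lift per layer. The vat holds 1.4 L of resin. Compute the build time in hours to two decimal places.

Layers = ⌈117/0.05⌉ = 2340.
Each layer takes = 2.07 + 6.89, so 8.96 s.
Build time: 2340 × 8.96 s = 20966.4 s, i.e. 5.82 hours.

5.82 hours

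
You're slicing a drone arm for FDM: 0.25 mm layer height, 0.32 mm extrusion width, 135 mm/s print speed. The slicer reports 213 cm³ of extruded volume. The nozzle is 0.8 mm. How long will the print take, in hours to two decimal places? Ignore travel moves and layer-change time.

Line area = 0.25 × 0.32, so 0.08 mm².
Total extruded path = 213000/0.08 = 2662500 mm.
Time extruding = 2662500 / 135, so 19722.2 s.
In the requested units: 19722.2 s = 5.48 hours.

5.48 hours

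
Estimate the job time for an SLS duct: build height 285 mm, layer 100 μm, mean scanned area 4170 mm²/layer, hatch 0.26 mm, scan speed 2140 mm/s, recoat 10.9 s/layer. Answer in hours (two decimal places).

14.56 hours

Number of layers: 285 / 0.1 → 2850 (rounded up).
Hatch length per layer = 4170 / 0.26, so 16038.5 mm.
Per-layer scan time = 16038.5 / 2140 = 7.4946 s.
Layer cycle: 7.4946 + 10.9 → 18.3946 s.
Build time = 2850 × 18.3946 = 52424.61 s = 14.56 hours.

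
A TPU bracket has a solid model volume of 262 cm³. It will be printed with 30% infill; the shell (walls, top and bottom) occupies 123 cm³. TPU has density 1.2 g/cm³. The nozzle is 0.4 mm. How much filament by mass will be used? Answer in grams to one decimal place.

Interior volume = 262 − 123, so 139 cm³.
Infill volume: 0.30 × 139 → 41.7 cm³.
Total printed volume: 123 + 41.7 → 164.7 cm³.
Mass: 164.7 × 1.2 → 197.64 g.

197.6 g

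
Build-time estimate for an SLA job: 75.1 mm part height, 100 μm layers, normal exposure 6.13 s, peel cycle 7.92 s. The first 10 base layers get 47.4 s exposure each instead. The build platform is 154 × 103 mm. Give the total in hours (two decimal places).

Layer count = ceil(75.1 / 0.1) = 751.
Burn-in layers: 10 × (47.4 + 7.92) → 553.2 s.
Normal layers = 741 × (6.13 + 7.92), so 10411.05 s.
Total = 553.2 + 10411.05 = 10964.25 s = 3.05 hours.

3.05 hours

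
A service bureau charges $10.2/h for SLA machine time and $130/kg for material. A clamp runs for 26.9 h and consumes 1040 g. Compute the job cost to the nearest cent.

Machine-time cost: 10.2 × 26.9 → $274.38.
Material charge = 130 × 1040/1000, so $135.20.
Job cost: 274.38 + 135.20 = $409.58.

$409.58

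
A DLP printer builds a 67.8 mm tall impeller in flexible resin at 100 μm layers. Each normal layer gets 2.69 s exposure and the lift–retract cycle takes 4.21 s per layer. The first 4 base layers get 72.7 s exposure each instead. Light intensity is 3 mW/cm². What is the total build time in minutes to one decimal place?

Layers = ⌈67.8/0.1⌉ = 678.
Base layers: 4 × (72.7 + 4.21) → 307.64 s.
Remaining layers = 674 × (2.69 + 4.21), so 4650.6 s.
Sum: 307.64 + 4650.6 = 4958.24 s → 82.6 minutes.

82.6 minutes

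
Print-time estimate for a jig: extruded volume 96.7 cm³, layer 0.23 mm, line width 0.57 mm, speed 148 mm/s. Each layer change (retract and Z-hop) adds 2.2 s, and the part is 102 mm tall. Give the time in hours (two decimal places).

1.66 hours

Extrusion cross-section: 0.23 × 0.57 → 0.1311 mm².
Path length: 96700 mm³ / 0.1311 mm² → 737604.9 mm.
Time extruding = 737604.9 / 148, so 4983.8 s.
Layers = ⌈102/0.23⌉ = 444.
Z-hop total = 444 × 2.2 = 976.8 s.
Total = 4983.8 + 976.8 = 5960.6 s = 1.66 hours.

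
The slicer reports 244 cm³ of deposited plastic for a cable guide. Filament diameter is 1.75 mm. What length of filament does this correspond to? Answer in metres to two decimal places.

A = π r² = π × 0.875² = 2.4053 mm².
L = 244000 mm³ / 2.4053 mm² = 101442.65 mm, i.e. 101.44 m.

101.44 m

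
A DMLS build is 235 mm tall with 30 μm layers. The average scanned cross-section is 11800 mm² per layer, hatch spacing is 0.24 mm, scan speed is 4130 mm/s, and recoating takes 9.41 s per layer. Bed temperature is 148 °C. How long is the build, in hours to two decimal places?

Layers = ⌈235/0.03⌉ = 7834.
Scan path per layer: 11800 / 0.24 → 49166.7 mm.
Per-layer scan time: 49166.7 / 4130 → 11.9048 s.
Per-layer time: 11.9048 + 9.41 → 21.3148 s.
Total: 7834 × 21.3148 s = 166980.1432 s → 46.38 hours.

46.38 hours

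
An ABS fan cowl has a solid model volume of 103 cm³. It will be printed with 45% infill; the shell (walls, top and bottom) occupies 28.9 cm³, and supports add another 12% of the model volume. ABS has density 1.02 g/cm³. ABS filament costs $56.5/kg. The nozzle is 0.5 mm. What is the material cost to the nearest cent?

$4.30

Infill region = 103 − 28.9, so 74.1 cm³.
Infill deposited: 0.45 × 74.1 → 33.345 cm³.
Support: 0.12 × 103 → 12.36 cm³.
Total extruded = 28.9 + 33.345 + 12.36 = 74.605 cm³.
Mass: 74.605 × 1.02 → 76.0971 g.
Cost = 76.0971 g / 1000 × $56.5/kg = $4.30.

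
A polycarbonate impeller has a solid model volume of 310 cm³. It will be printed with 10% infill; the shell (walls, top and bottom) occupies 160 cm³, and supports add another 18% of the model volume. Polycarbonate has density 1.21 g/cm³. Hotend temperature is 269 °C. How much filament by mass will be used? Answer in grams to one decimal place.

Volume inside the shell = 310 − 160, so 150 cm³.
Infill volume = 0.10 × 150 = 15 cm³.
Support = 0.18 × 310, so 55.8 cm³.
Deposited volume = 160 + 15 + 55.8, so 230.8 cm³.
Mass = 230.8 × 1.21, so 279.268 g.

279.3 g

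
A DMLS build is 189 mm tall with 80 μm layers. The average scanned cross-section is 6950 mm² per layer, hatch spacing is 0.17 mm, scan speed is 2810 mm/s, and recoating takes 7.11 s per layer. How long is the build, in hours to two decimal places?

14.22 hours

Number of layers: 189 / 0.08 → 2363 (rounded up).
Scan path per layer: 6950 / 0.17 → 40882.4 mm.
Laser time per layer = 40882.4 / 2810 = 14.5489 s.
Per-layer time = 14.5489 + 7.11, so 21.6589 s.
Total: 2363 × 21.6589 s = 51179.9807 s → 14.22 hours.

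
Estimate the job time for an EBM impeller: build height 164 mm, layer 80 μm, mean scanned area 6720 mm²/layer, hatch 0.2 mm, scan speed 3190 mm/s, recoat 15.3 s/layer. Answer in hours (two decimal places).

Layer count = ceil(164 / 0.08) = 2050.
Scan path per layer = 6720 / 0.2 = 33600 mm.
Beam time per layer = 33600 / 3190 = 10.5329 s.
Per-layer time: 10.5329 + 15.3 → 25.8329 s.
2050 layers × 25.8329 s/layer = 52957.445 s, i.e. 14.71 hours.

14.71 hours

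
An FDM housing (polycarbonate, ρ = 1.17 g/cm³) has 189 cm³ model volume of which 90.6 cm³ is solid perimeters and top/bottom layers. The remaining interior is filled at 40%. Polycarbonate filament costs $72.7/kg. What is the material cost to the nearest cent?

$11.05

Volume inside the shell = 189 − 90.6 = 98.4 cm³.
Deposited infill = 0.40 × 98.4, so 39.36 cm³.
Total extruded = 90.6 + 39.36 = 129.96 cm³.
Mass: 129.96 × 1.17 → 152.0532 g.
Cost = 152.0532 g / 1000 × $72.7/kg = $11.05.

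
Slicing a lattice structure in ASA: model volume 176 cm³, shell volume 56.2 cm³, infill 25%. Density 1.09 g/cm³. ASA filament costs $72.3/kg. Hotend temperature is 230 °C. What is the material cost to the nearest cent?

$6.79

Volume inside the shell: 176 − 56.2 → 119.8 cm³.
Infill deposited: 0.25 × 119.8 → 29.95 cm³.
Total printed volume = 56.2 + 29.95, so 86.15 cm³.
Mass = 86.15 × 1.09 = 93.9035 g.
Cost = 93.9035 g / 1000 × $72.3/kg = $6.79.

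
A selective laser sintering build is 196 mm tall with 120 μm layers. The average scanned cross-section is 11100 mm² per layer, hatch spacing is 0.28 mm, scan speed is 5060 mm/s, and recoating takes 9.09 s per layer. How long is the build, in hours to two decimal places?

Number of layers: 196 / 0.12 → 1634 (rounded up).
Scan path per layer = 11100 / 0.28 = 39642.9 mm.
Laser time per layer = 39642.9 / 5060 = 7.8346 s.
Layer cycle = 7.8346 + 9.09 = 16.9246 s.
1634 layers × 16.9246 s/layer = 27654.7964 s, i.e. 7.68 hours.

7.68 hours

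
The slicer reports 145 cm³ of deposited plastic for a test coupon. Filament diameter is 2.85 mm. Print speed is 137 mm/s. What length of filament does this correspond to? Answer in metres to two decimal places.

Cross-section of 2.85 mm filament: π·(2.85/2)² = 6.3794 mm².
Length = 145 cm³ / 6.3794 mm² = 145000 / 6.3794 = 22729.41 mm = 22.73 m.

22.73 m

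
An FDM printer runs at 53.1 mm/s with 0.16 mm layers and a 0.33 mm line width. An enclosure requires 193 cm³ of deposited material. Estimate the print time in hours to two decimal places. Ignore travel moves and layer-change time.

Line area = 0.16 × 0.33, so 0.0528 mm².
Path length: 193000 mm³ / 0.0528 mm² → 3655303 mm.
Time extruding = 3655303 / 53.1, so 68838.1 s.
Converting: 68838.1 s = 19.12 hours.

19.12 hours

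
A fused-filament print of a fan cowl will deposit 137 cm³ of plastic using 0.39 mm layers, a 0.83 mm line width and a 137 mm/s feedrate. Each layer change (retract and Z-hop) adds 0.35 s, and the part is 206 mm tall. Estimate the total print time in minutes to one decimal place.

54.6 minutes

Line area = 0.39 × 0.83 = 0.3237 mm².
Toolpath length = 137 cm³ / 0.3237 mm² = 137000 / 0.3237 = 423231.4 mm.
Print-move time: 423231.4 / 137 → 3089.3 s.
Layers = ⌈206/0.39⌉ = 529.
Layer-change overhead = 529 × 0.35 = 185.15 s.
Altogether 3089.3 + 185.15 = 3274.45 s, i.e. 54.6 minutes.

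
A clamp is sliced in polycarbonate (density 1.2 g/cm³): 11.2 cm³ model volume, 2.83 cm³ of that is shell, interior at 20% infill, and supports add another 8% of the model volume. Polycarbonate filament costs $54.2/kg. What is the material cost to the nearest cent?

Volume inside the shell = 11.2 − 2.83, so 8.37 cm³.
Infill deposited = 0.20 × 8.37, so 1.674 cm³.
Support: 0.08 × 11.2 → 0.896 cm³.
Deposited volume: 2.83 + 1.674 + 0.896 → 5.4 cm³.
Mass = 5.4 × 1.2, so 6.48 g.
Cost = 6.48 g / 1000 × $54.2/kg = $0.35.

$0.35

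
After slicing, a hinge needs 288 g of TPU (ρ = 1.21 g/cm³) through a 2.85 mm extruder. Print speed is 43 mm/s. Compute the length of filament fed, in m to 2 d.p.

Volume = 288 g / 1.21 g·cm⁻³ = 238.0165 cm³ = 238016.5 mm³.
A = π r² = π × 1.425² = 6.3794 mm².
L = V/A = 238016.5/6.3794 = 37310.17 mm → 37.31 m.

37.31 m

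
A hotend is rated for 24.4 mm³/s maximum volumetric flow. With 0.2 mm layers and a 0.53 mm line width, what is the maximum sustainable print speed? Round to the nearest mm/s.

A: 0.2 × 0.53 → 0.106 mm².
Max speed = 24.4 / 0.106 = 230.19 ≈ 230 mm/s.

230 mm/s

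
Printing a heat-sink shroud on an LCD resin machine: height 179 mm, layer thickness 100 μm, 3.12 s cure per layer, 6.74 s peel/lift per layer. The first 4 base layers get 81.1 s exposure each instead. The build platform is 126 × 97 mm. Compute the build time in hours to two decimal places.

4.99 hours

Number of layers: 179 / 0.1 → 1790 (rounded up).
Burn-in layers: 4 × (81.1 + 6.74) → 351.36 s.
Remaining layers = 1786 × (3.12 + 6.74), so 17609.96 s.
Sum: 351.36 + 17609.96 = 17961.32 s → 4.99 hours.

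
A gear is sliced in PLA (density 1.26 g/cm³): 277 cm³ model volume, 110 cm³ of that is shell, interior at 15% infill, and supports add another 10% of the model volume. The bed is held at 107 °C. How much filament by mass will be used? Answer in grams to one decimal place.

Interior volume: 277 − 110 → 167 cm³.
Infill volume = 0.15 × 167, so 25.05 cm³.
Support: 0.10 × 277 → 27.7 cm³.
Total extruded = 110 + 25.05 + 27.7 = 162.75 cm³.
Mass: 162.75 × 1.26 → 205.065 g.

205.1 g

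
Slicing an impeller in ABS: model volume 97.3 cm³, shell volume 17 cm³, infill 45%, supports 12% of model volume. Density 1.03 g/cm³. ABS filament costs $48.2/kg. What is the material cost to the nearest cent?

$3.22

Infill region = 97.3 − 17 = 80.3 cm³.
Deposited infill = 0.45 × 80.3 = 36.135 cm³.
Support = 0.12 × 97.3, so 11.676 cm³.
Total printed volume = 17 + 36.135 + 11.676, so 64.811 cm³.
Mass: 64.811 × 1.03 → 66.75533 g.
At $48.2/kg: 66.75533/1000 × 48.2 = $3.22.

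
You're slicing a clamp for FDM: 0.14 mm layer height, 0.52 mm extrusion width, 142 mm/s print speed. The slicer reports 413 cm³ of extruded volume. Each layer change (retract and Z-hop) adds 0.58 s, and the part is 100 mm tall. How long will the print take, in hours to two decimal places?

Bead cross-section = 0.14 × 0.52 = 0.0728 mm².
Total extruded path = 413000/0.0728 = 5673076.9 mm.
Print-move time: 5673076.9 / 142 → 39951.2 s.
Layers = ⌈100/0.14⌉ = 715.
Non-print overhead: 715 × 0.58 → 414.7 s.
Total = 39951.2 + 414.7 = 40365.9 s = 11.21 hours.

11.21 hours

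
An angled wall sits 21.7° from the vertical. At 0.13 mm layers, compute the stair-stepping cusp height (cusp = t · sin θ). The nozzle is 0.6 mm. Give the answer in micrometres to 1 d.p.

48.1 μm

h_c = t·sin θ = 0.13 × 0.3697 = 0.048061 mm (48.1 μm).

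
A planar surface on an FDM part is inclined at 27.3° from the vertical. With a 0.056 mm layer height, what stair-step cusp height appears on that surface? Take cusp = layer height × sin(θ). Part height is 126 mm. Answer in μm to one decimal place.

Cusp = layer height × sin(27.3°) = 0.056 × 0.4586 = 0.025682 mm = 25.7 μm.

25.7 μm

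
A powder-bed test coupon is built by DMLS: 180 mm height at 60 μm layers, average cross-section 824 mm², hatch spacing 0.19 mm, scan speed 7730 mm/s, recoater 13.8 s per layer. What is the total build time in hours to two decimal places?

Layer count = ceil(180 / 0.06) = 3000.
Scan path per layer = 824 / 0.19 = 4336.8 mm.
Scan time per layer = 4336.8 / 7730, so 0.561 s.
Time per layer = 0.561 + 13.8, so 14.361 s.
Total: 3000 × 14.361 s = 43083 s → 11.97 hours.

11.97 hours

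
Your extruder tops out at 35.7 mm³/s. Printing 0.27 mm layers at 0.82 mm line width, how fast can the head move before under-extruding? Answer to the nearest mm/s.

Bead cross-section = 0.27 × 0.82 = 0.2214 mm².
v_max = Q/A = 35.7/0.2214 = 161.25 mm/s → 161 mm/s.

161 mm/s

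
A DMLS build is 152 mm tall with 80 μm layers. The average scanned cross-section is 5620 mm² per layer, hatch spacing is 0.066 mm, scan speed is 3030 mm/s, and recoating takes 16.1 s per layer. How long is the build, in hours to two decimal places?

23.33 hours

Number of layers: 152 / 0.08 → 1900 (rounded up).
Scan path per layer: 5620 / 0.066 → 85151.5 mm.
Laser time per layer: 85151.5 / 3030 → 28.1028 s.
Time per layer = 28.1028 + 16.1, so 44.2028 s.
Build time = 1900 × 44.2028 = 83985.32 s = 23.33 hours.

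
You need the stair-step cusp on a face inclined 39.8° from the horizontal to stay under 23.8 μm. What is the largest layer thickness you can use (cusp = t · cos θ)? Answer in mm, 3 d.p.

cos(39.8°) = 0.7683; t_max = 0.0238/0.7683 = 0.031 mm.

0.031 mm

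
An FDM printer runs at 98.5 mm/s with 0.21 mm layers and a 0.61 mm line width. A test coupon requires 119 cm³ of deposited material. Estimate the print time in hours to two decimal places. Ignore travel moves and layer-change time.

2.62 hours

Extrusion cross-section = 0.21 × 0.61 = 0.1281 mm².
Path length: 119000 mm³ / 0.1281 mm² → 928961.7 mm.
Extrusion time: 928961.7 / 98.5 → 9431.1 s.
In the requested units: 9431.1 s = 2.62 hours.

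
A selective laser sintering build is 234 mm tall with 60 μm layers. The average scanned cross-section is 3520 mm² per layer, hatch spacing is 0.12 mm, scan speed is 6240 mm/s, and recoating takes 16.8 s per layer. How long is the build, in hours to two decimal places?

23.29 hours

Layers = ⌈234/0.06⌉ = 3900.
Hatch length per layer: 3520 / 0.12 → 29333.3 mm.
Per-layer scan time = 29333.3 / 6240 = 4.7008 s.
Per-layer time = 4.7008 + 16.8, so 21.5008 s.
Build time = 3900 × 21.5008 = 83853.12 s = 23.29 hours.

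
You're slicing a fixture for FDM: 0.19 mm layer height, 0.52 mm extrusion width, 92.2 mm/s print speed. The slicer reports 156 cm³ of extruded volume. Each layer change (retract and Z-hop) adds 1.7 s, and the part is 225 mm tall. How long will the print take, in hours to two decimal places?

5.32 hours

Line area: 0.19 × 0.52 → 0.0988 mm².
Path length: 156000 mm³ / 0.0988 mm² → 1578947.4 mm.
Time extruding: 1578947.4 / 92.2 → 17125.2 s.
Layers = ⌈225/0.19⌉ = 1185.
Non-print overhead = 1185 × 1.7, so 2014.5 s.
Altogether 17125.2 + 2014.5 = 19139.7 s, i.e. 5.32 hours.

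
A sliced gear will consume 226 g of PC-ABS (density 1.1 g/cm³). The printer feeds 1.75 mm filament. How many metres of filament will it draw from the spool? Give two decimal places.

Volume = 226 g / 1.1 g·cm⁻³ = 205.4545 cm³ = 205454.5 mm³.
Cross-section of 1.75 mm filament: π·(1.75/2)² = 2.4053 mm².
L = V/A = 205454.5/2.4053 = 85417.41 mm → 85.42 m.

85.42 m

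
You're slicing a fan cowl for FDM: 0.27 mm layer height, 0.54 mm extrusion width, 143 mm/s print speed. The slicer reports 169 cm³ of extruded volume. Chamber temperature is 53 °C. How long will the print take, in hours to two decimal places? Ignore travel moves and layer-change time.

2.25 hours

Bead cross-section = 0.27 × 0.54, so 0.1458 mm².
Toolpath length = 169 cm³ / 0.1458 mm² = 169000 / 0.1458 = 1159122.1 mm.
Print-move time = 1159122.1 / 143, so 8105.7 s.
8105.7 s = 2.25 hours.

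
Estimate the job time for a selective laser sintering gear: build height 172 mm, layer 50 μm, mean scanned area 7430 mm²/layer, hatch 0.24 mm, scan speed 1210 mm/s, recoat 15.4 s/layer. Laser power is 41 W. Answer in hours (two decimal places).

Layer count = ceil(172 / 0.05) = 3440.
Scan path per layer = 7430 / 0.24 = 30958.3 mm.
Laser time per layer = 30958.3 / 1210 = 25.5854 s.
Time per layer = 25.5854 + 15.4, so 40.9854 s.
Total: 3440 × 40.9854 s = 140989.776 s → 39.16 hours.

39.16 hours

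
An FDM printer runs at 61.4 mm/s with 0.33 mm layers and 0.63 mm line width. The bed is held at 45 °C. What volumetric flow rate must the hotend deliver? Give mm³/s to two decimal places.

12.77

Bead cross-section = 0.33 × 0.63 = 0.2079 mm².
Q = v·A = 61.4 × 0.2079 = 12.77 mm³/s.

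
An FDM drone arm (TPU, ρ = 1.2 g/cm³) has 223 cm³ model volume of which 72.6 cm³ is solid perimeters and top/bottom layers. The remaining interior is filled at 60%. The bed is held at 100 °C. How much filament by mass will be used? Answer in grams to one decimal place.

195.4 g

Infill region = 223 − 72.6 = 150.4 cm³.
Infill deposited: 0.60 × 150.4 → 90.24 cm³.
Total extruded = 72.6 + 90.24, so 162.84 cm³.
Mass = 162.84 × 1.2, so 195.408 g.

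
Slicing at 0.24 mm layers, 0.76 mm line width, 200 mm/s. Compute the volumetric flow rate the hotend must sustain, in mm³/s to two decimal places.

36.48

A: 0.24 × 0.76 → 0.1824 mm².
Q = v·A = 200 × 0.1824 = 36.48 mm³/s.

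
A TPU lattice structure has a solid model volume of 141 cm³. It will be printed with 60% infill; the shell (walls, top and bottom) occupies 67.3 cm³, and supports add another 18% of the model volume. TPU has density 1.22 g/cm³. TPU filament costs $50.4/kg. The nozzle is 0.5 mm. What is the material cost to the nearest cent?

Interior volume: 141 − 67.3 → 73.7 cm³.
Infill deposited: 0.60 × 73.7 → 44.22 cm³.
Support: 0.18 × 141 → 25.38 cm³.
Total extruded: 67.3 + 44.22 + 25.38 → 136.9 cm³.
Mass: 136.9 × 1.22 → 167.018 g.
At $50.4/kg: 167.018/1000 × 50.4 = $8.42.

$8.42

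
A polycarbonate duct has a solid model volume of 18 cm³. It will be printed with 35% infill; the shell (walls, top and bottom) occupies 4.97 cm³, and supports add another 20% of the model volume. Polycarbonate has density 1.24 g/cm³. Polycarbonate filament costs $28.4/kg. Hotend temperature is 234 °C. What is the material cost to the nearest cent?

$0.46

Infill region = 18 − 4.97 = 13.03 cm³.
Deposited infill = 0.35 × 13.03 = 4.5605 cm³.
Support = 0.20 × 18 = 3.6 cm³.
Total printed volume: 4.97 + 4.5605 + 3.6 → 13.1305 cm³.
Mass = 13.1305 × 1.24, so 16.28182 g.
At $28.4/kg: 16.28182/1000 × 28.4 = $0.46.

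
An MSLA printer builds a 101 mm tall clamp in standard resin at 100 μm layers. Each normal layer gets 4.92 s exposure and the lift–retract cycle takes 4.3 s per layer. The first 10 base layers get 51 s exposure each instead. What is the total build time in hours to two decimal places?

Layer count = ceil(101 / 0.1) = 1010.
Base layers = 10 × (51 + 4.3), so 553 s.
Remaining layers = 1000 × (4.92 + 4.3) = 9220 s.
Sum: 553 + 9220 = 9773 s → 2.71 hours.

2.71 hours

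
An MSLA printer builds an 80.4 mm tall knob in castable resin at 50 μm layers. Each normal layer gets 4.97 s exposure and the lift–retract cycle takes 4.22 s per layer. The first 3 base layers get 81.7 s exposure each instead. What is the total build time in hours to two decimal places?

4.17 hours

Layer count = ceil(80.4 / 0.05) = 1608.
Burn-in layers = 3 × (81.7 + 4.22), so 257.76 s.
Remaining layers = 1605 × (4.97 + 4.22), so 14749.95 s.
Total = 257.76 + 14749.95 = 15007.71 s = 4.17 hours.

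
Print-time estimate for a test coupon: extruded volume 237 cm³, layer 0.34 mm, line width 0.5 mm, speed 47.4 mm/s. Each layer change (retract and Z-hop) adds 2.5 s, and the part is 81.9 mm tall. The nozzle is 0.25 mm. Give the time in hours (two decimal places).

8.34 hours

Bead cross-section: 0.34 × 0.5 → 0.17 mm².
Path length: 237000 mm³ / 0.17 mm² → 1394117.6 mm.
Print-move time = 1394117.6 / 47.4, so 29411.8 s.
Layer count = ceil(81.9 / 0.34) = 241.
Layer-change overhead = 241 × 2.5 = 602.5 s.
Altogether 29411.8 + 602.5 = 30014.3 s, i.e. 8.34 hours.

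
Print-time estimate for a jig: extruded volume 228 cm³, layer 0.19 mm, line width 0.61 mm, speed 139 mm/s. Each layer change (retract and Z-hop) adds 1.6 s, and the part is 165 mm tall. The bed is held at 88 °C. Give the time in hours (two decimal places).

Bead cross-section = 0.19 × 0.61 = 0.1159 mm².
Total extruded path = 228000/0.1159 = 1967213.1 mm.
Print-move time = 1967213.1 / 139 = 14152.6 s.
Layer count = ceil(165 / 0.19) = 869.
Z-hop total = 869 × 1.6 = 1390.4 s.
Altogether 14152.6 + 1390.4 = 15543 s, i.e. 4.32 hours.

4.32 hours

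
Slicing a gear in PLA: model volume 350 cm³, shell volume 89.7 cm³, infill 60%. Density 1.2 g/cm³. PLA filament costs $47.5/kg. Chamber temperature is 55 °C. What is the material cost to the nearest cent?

$14.02

Infill region = 350 − 89.7 = 260.3 cm³.
Infill deposited: 0.60 × 260.3 → 156.18 cm³.
Total printed volume = 89.7 + 156.18, so 245.88 cm³.
Mass: 245.88 × 1.2 → 295.056 g.
Cost = 295.056 g / 1000 × $47.5/kg = $14.02.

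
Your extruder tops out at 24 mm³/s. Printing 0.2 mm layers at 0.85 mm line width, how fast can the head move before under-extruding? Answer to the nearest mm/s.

Extrusion cross-section = 0.2 × 0.85 = 0.17 mm².
Max speed = 24 / 0.17 = 141.18 ≈ 141 mm/s.

141 mm/s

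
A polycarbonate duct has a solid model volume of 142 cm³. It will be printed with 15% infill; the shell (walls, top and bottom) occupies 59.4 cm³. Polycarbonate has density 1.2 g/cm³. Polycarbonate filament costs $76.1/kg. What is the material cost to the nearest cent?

$6.56

Interior volume: 142 − 59.4 → 82.6 cm³.
Infill volume = 0.15 × 82.6 = 12.39 cm³.
Total printed volume = 59.4 + 12.39 = 71.79 cm³.
Mass: 71.79 × 1.2 → 86.148 g.
At $76.1/kg: 86.148/1000 × 76.1 = $6.56.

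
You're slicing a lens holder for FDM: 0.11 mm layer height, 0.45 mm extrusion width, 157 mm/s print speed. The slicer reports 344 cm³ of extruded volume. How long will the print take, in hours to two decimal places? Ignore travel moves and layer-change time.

12.30 hours

Bead cross-section = 0.11 × 0.45, so 0.0495 mm².
Toolpath length = 344 cm³ / 0.0495 mm² = 344000 / 0.0495 = 6949494.9 mm.
Print-move time: 6949494.9 / 157 → 44264.3 s.
Converting: 44264.3 s = 12.30 hours.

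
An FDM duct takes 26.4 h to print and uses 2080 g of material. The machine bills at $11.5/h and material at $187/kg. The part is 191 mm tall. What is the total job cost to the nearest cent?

Time charge = 11.5 × 26.4, so $303.60.
Feedstock cost: 187 × 2080/1000 → $388.96.
Total = 303.60 + 388.96 = $692.56.

$692.56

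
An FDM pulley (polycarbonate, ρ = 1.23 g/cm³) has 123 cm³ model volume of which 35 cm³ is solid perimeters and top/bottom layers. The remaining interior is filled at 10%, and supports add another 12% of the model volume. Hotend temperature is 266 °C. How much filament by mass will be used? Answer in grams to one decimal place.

72.0 g

Infill region: 123 − 35 → 88 cm³.
Deposited infill: 0.10 × 88 → 8.8 cm³.
Support = 0.12 × 123, so 14.76 cm³.
Total extruded: 35 + 8.8 + 14.76 → 58.56 cm³.
Mass: 58.56 × 1.23 → 72.0288 g.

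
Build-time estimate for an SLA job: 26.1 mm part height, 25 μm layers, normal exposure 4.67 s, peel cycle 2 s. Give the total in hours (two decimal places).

Layers = ⌈26.1/0.025⌉ = 1044.
Cycle time: 4.67 + 2 → 6.67 s.
Build time: 1044 × 6.67 s = 6963.48 s, i.e. 1.93 hours.

1.93 hours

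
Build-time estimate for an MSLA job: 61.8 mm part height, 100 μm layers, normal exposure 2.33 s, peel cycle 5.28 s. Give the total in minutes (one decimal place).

Layers = ⌈61.8/0.1⌉ = 618.
Cycle time: 2.33 + 5.28 → 7.61 s.
Build time: 618 × 7.61 s = 4702.98 s, i.e. 78.4 minutes.

78.4 minutes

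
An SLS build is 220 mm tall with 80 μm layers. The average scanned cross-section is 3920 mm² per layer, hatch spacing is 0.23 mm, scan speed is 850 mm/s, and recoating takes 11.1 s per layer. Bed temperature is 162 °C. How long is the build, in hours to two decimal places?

Number of layers: 220 / 0.08 → 2750 (rounded up).
Hatch length per layer = 3920 / 0.23 = 17043.5 mm.
Per-layer scan time = 17043.5 / 850 = 20.0512 s.
Layer cycle = 20.0512 + 11.1, so 31.1512 s.
2750 layers × 31.1512 s/layer = 85665.8 s, i.e. 23.80 hours.

23.80 hours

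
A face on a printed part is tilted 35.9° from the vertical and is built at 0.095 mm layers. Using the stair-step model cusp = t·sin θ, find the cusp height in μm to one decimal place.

h_c = t·sin θ = 0.095 × 0.5864 = 0.055708 mm (55.7 μm).

55.7 μm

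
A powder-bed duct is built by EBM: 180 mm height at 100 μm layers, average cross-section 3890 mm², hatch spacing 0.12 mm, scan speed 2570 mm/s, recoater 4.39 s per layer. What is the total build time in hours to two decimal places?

Layers = ⌈180/0.1⌉ = 1800.
Per-layer scan distance: 3890 / 0.12 → 32416.7 mm.
Scan time per layer = 32416.7 / 2570 = 12.6135 s.
Time per layer: 12.6135 + 4.39 → 17.0035 s.
Build time = 1800 × 17.0035 = 30606.3 s = 8.50 hours.

8.50 hours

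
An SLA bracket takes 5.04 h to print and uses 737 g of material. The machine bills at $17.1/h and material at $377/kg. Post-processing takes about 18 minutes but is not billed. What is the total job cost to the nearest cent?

$364.03

Time charge = 17.1 × 5.04, so $86.184.
Feedstock cost = 377 × 737/1000 = $277.849.
Total = 86.184 + 277.849 = 364.033 ≈ $364.03.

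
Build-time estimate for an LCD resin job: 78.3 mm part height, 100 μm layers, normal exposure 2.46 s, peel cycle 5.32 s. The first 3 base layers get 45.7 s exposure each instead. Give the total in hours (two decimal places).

Layers = ⌈78.3/0.1⌉ = 783.
Burn-in layers = 3 × (45.7 + 5.32), so 153.06 s.
Normal layers = 780 × (2.46 + 5.32), so 6068.4 s.
Sum: 153.06 + 6068.4 = 6221.46 s → 1.73 hours.

1.73 hours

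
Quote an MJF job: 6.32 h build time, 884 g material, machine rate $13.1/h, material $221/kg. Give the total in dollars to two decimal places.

$278.16

Time charge = 13.1 × 6.32 = $82.792.
Material charge = 221 × 884/1000 = $195.364.
Job cost: 82.792 + 195.364 = 278.156 ≈ $278.16.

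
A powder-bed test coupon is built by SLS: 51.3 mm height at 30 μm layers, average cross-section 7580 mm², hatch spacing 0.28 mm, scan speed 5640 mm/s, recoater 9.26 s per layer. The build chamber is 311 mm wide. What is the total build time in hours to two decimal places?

6.68 hours

Number of layers: 51.3 / 0.03 → 1710 (rounded up).
Per-layer scan distance: 7580 / 0.28 → 27071.4 mm.
Per-layer scan time = 27071.4 / 5640 = 4.7999 s.
Layer cycle: 4.7999 + 9.26 → 14.0599 s.
1710 layers × 14.0599 s/layer = 24042.429 s, i.e. 6.68 hours.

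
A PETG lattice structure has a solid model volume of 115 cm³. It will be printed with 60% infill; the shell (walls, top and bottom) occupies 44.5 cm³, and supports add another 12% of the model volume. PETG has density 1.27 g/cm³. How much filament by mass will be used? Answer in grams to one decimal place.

Interior volume = 115 − 44.5 = 70.5 cm³.
Infill volume = 0.60 × 70.5, so 42.3 cm³.
Support = 0.12 × 115, so 13.8 cm³.
Total extruded = 44.5 + 42.3 + 13.8, so 100.6 cm³.
Mass: 100.6 × 1.27 → 127.762 g.

127.8 g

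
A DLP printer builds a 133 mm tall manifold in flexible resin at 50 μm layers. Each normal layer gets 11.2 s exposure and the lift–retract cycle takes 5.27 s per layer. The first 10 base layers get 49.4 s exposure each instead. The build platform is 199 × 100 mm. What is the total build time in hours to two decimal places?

12.28 hours

Number of layers: 133 / 0.05 → 2660 (rounded up).
Base layers = 10 × (49.4 + 5.27), so 546.7 s.
Regular layers = 2650 × (11.2 + 5.27), so 43645.5 s.
Total = 546.7 + 43645.5 = 44192.2 s = 12.28 hours.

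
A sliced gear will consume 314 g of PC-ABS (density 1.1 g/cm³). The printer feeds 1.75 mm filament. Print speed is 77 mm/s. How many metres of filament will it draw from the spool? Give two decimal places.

118.68 m

Volume = 314 g / 1.1 g·cm⁻³ = 285.4545 cm³ = 285454.5 mm³.
Cross-section of 1.75 mm filament: π·(1.75/2)² = 2.4053 mm².
L = V/A = 285454.5/2.4053 = 118677.3 mm → 118.68 m.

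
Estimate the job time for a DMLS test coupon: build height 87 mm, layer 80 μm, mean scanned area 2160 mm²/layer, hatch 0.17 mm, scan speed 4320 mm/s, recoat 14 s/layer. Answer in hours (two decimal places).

5.12 hours

Number of layers: 87 / 0.08 → 1088 (rounded up).
Per-layer scan distance = 2160 / 0.17 = 12705.9 mm.
Laser time per layer = 12705.9 / 4320 = 2.9412 s.
Per-layer time = 2.9412 + 14 = 16.9412 s.
Build time = 1088 × 16.9412 = 18432.0256 s = 5.12 hours.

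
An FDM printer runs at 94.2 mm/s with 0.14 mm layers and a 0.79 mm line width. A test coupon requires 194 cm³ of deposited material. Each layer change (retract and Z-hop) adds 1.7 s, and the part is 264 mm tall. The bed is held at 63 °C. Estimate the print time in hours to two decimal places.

6.06 hours

Line area = 0.14 × 0.79, so 0.1106 mm².
Total extruded path = 194000/0.1106 = 1754068.7 mm.
Extrusion time: 1754068.7 / 94.2 → 18620.7 s.
Number of layers: 264 / 0.14 → 1886 (rounded up).
Z-hop total = 1886 × 1.7 = 3206.2 s.
Altogether 18620.7 + 3206.2 = 21826.9 s, i.e. 6.06 hours.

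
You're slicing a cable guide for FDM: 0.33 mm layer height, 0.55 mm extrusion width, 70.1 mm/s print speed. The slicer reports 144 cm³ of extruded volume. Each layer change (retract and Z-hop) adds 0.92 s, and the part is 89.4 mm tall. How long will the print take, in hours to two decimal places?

3.21 hours

Bead cross-section = 0.33 × 0.55, so 0.1815 mm².
Path length: 144000 mm³ / 0.1815 mm² → 793388.4 mm.
Time extruding = 793388.4 / 70.1 = 11318 s.
Number of layers: 89.4 / 0.33 → 271 (rounded up).
Z-hop total: 271 × 0.92 → 249.32 s.
Altogether 11318 + 249.32 = 11567.32 s, i.e. 3.21 hours.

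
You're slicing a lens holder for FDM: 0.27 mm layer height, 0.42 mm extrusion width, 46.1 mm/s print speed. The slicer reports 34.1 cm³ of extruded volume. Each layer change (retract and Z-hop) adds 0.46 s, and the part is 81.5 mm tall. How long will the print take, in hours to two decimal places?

Bead cross-section: 0.27 × 0.42 → 0.1134 mm².
Total extruded path = 34100/0.1134 = 300705.5 mm.
Print-move time = 300705.5 / 46.1 = 6522.9 s.
Layers = ⌈81.5/0.27⌉ = 302.
Non-print overhead = 302 × 0.46 = 138.92 s.
Total = 6522.9 + 138.92 = 6661.82 s = 1.85 hours.

1.85 hours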